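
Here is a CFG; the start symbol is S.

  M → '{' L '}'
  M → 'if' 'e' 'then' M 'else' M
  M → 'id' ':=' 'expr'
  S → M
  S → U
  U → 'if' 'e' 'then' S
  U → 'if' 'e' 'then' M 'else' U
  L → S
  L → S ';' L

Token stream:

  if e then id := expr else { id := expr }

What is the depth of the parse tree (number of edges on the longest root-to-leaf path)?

[S [M if e then [M id := expr] else [M { [L [S [M id := expr]]] }]]]

6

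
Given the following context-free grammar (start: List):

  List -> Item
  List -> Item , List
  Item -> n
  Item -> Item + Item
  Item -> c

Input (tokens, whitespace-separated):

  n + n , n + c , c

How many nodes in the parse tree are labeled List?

[List [Item [Item n] + [Item n]] , [List [Item [Item n] + [Item c]] , [List [Item c]]]]

3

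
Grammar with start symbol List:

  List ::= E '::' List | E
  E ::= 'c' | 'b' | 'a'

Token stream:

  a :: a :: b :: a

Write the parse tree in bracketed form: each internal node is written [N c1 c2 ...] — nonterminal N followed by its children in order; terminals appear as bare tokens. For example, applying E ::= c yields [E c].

[List [E a] :: [List [E a] :: [List [E b] :: [List [E a]]]]]

List
E :: List
a :: List
a :: E :: List
a :: a :: List
a :: a :: E :: List
a :: a :: b :: List
a :: a :: b :: E
a :: a :: b :: a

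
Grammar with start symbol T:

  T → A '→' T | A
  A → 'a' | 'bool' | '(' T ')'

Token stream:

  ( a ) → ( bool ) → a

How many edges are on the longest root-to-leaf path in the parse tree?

5

[T [A ( [T [A a]] )] → [T [A ( [T [A bool]] )] → [T [A a]]]]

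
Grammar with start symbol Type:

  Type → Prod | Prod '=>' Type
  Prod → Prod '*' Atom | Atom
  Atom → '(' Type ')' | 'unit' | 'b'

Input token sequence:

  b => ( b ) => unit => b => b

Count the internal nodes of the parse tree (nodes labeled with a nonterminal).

[Type [Prod [Atom b]] => [Type [Prod [Atom ( [Type [Prod [Atom b]]] )]] => [Type [Prod [Atom unit]] => [Type [Prod [Atom b]] => [Type [Prod [Atom b]]]]]]]

18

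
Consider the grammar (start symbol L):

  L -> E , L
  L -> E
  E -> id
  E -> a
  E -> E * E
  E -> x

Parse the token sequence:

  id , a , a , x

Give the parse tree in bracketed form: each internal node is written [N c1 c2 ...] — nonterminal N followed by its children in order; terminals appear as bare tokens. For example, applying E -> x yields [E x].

L
E , L
id , L
id , E , L
id , a , L
id , a , E , L
id , a , a , L
id , a , a , E
id , a , a , x

[L [E id] , [L [E a] , [L [E a] , [L [E x]]]]]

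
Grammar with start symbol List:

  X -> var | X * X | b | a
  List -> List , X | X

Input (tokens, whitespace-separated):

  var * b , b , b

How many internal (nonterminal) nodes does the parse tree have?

8

[List [List [List [X [X var] * [X b]]] , [X b]] , [X b]]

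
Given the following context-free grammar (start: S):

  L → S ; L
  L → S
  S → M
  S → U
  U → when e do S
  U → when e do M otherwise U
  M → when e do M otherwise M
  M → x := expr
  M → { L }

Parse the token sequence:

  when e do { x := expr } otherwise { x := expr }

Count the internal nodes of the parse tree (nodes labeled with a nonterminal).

10

[S [M when e do [M { [L [S [M x := expr]]] }] otherwise [M { [L [S [M x := expr]]] }]]]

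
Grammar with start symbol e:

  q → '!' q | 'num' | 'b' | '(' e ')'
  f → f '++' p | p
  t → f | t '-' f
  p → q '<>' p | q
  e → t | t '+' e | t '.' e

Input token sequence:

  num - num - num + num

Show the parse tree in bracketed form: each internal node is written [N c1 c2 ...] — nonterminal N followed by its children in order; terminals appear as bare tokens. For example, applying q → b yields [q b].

e
t + e
t - f + e
t - f - f + e
f - f - f + e
p - f - f + e
q - f - f + e
num - f - f + e
num - p - f + e
num - q - f + e
num - num - f + e
num - num - p + e
num - num - q + e
num - num - num + e
num - num - num + t
num - num - num + f
num - num - num + p
num - num - num + q
num - num - num + num

[e [t [t [t [f [p [q num]]]] - [f [p [q num]]]] - [f [p [q num]]]] + [e [t [f [p [q num]]]]]]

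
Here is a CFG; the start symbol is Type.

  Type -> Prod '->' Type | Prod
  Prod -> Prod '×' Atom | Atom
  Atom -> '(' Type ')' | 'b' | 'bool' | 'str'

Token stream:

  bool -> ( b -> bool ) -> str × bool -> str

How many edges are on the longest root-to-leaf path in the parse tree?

8

[Type [Prod [Atom bool]] -> [Type [Prod [Atom ( [Type [Prod [Atom b]] -> [Type [Prod [Atom bool]]]] )]] -> [Type [Prod [Prod [Atom str]] × [Atom bool]] -> [Type [Prod [Atom str]]]]]]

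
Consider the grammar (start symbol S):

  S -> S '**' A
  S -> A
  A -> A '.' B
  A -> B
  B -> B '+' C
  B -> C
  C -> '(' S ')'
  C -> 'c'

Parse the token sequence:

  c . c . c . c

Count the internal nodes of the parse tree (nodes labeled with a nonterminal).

13

[S [A [A [A [A [B [C c]]] . [B [C c]]] . [B [C c]]] . [B [C c]]]]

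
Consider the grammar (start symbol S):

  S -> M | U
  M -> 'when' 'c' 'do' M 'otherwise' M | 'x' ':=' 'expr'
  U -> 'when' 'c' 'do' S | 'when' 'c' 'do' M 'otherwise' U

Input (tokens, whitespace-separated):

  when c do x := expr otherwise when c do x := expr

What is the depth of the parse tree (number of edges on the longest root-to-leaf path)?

5

[S [U when c do [M x := expr] otherwise [U when c do [S [M x := expr]]]]]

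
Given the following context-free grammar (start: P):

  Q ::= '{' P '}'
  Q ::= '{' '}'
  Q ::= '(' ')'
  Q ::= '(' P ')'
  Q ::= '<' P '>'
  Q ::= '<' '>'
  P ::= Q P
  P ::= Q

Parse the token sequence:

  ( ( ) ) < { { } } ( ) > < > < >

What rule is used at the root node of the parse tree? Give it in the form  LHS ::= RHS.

P ::= Q P

[P [Q ( [P [Q ( )]] )] [P [Q < [P [Q { [P [Q { }]] }] [P [Q ( )]]] >] [P [Q < >] [P [Q < >]]]]]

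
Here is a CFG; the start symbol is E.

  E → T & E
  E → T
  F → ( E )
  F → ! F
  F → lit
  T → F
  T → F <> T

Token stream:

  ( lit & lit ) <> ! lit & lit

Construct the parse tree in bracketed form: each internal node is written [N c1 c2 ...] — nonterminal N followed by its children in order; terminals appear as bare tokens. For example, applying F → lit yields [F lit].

[E [T [F ( [E [T [F lit]] & [E [T [F lit]]]] )] <> [T [F ! [F lit]]]] & [E [T [F lit]]]]

E
T & E
F <> T & E
( E ) <> T & E
( T & E ) <> T & E
( F & E ) <> T & E
( lit & E ) <> T & E
( lit & T ) <> T & E
( lit & F ) <> T & E
( lit & lit ) <> T & E
( lit & lit ) <> F & E
( lit & lit ) <> ! F & E
( lit & lit ) <> ! lit & E
( lit & lit ) <> ! lit & T
( lit & lit ) <> ! lit & F
( lit & lit ) <> ! lit & lit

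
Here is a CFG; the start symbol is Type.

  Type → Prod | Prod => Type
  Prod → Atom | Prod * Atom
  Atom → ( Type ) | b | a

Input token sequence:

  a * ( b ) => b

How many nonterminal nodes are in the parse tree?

[Type [Prod [Prod [Atom a]] * [Atom ( [Type [Prod [Atom b]]] )]] => [Type [Prod [Atom b]]]]

11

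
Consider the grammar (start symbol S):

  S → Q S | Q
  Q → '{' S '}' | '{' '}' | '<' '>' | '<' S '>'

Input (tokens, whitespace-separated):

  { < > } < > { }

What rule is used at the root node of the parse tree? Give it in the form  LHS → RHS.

S → Q S

[S [Q { [S [Q < >]] }] [S [Q < >] [S [Q { }]]]]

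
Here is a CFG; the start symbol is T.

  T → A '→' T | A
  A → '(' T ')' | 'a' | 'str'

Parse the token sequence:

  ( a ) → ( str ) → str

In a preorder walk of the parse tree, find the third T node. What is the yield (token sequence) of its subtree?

( str ) → str

[T [A ( [T [A a]] )] → [T [A ( [T [A str]] )] → [T [A str]]]]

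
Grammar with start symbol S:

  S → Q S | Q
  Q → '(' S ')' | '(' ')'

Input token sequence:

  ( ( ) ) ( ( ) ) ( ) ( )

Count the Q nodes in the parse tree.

[S [Q ( [S [Q ( )]] )] [S [Q ( [S [Q ( )]] )] [S [Q ( )] [S [Q ( )]]]]]

6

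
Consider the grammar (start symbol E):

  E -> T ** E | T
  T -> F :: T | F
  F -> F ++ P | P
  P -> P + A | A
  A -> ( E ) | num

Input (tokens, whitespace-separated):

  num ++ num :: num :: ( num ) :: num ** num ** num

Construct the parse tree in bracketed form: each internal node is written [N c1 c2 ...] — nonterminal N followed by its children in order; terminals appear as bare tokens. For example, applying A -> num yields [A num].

[E [T [F [F [P [A num]]] ++ [P [A num]]] :: [T [F [P [A num]]] :: [T [F [P [A ( [E [T [F [P [A num]]]]] )]]] :: [T [F [P [A num]]]]]]] ** [E [T [F [P [A num]]]] ** [E [T [F [P [A num]]]]]]]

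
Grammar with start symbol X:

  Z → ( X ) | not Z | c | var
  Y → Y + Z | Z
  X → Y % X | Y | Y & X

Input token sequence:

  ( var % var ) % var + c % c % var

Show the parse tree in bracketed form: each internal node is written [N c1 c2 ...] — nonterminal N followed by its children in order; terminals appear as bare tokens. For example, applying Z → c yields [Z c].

X
Y % X
Z % X
( X ) % X
( Y % X ) % X
( Z % X ) % X
( var % X ) % X
( var % Y ) % X
( var % Z ) % X
( var % var ) % X
( var % var ) % Y % X
( var % var ) % Y + Z % X
( var % var ) % Z + Z % X
( var % var ) % var + Z % X
( var % var ) % var + c % X
( var % var ) % var + c % Y % X
( var % var ) % var + c % Z % X
( var % var ) % var + c % c % X
( var % var ) % var + c % c % Y
( var % var ) % var + c % c % Z
( var % var ) % var + c % c % var

[X [Y [Z ( [X [Y [Z var]] % [X [Y [Z var]]]] )]] % [X [Y [Y [Z var]] + [Z c]] % [X [Y [Z c]] % [X [Y [Z var]]]]]]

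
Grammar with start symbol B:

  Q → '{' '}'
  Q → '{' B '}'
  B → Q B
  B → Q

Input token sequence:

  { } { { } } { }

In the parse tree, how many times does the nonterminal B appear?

4

[B [Q { }] [B [Q { [B [Q { }]] }] [B [Q { }]]]]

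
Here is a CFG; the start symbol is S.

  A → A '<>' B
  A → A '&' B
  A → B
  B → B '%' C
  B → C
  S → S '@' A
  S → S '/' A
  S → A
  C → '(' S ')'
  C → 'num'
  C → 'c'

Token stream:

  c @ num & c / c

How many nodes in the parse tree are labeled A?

[S [S [S [A [B [C c]]]] @ [A [A [B [C num]]] & [B [C c]]]] / [A [B [C c]]]]

4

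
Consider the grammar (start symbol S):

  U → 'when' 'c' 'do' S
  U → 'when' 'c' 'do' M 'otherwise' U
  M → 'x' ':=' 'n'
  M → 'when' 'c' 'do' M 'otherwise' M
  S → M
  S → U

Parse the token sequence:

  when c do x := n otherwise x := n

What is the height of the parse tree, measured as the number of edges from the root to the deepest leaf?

[S [M when c do [M x := n] otherwise [M x := n]]]

3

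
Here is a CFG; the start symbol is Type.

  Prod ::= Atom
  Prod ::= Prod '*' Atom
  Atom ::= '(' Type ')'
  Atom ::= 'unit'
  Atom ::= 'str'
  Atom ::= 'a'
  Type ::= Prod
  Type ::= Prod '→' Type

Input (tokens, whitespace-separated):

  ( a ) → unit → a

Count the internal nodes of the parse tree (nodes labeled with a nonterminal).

[Type [Prod [Atom ( [Type [Prod [Atom a]]] )]] → [Type [Prod [Atom unit]] → [Type [Prod [Atom a]]]]]

12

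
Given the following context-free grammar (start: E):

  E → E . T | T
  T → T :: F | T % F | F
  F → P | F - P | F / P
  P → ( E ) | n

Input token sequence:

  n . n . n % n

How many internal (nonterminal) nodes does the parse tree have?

[E [E [E [T [F [P n]]]] . [T [F [P n]]]] . [T [T [F [P n]]] % [F [P n]]]]

15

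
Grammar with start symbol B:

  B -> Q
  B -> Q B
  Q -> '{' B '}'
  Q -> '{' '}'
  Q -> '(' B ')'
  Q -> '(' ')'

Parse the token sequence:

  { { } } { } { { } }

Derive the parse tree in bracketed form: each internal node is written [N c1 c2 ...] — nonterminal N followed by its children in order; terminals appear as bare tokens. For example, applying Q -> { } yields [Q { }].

[B [Q { [B [Q { }]] }] [B [Q { }] [B [Q { [B [Q { }]] }]]]]

B
Q B
{ B } B
{ Q } B
{ { } } B
{ { } } Q B
{ { } } { } B
{ { } } { } Q
{ { } } { } { B }
{ { } } { } { Q }
{ { } } { } { { } }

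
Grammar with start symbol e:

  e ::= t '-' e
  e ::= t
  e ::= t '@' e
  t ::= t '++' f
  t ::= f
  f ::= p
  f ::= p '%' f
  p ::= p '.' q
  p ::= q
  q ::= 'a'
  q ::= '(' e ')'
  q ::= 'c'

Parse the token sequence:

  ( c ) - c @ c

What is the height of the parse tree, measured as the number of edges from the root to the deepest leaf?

10

[e [t [f [p [q ( [e [t [f [p [q c]]]]] )]]]] - [e [t [f [p [q c]]]] @ [e [t [f [p [q c]]]]]]]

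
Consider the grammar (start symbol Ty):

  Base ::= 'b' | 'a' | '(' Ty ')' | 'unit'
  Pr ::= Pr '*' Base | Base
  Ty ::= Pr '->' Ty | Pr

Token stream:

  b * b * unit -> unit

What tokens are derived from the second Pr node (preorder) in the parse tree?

b * b

[Ty [Pr [Pr [Pr [Base b]] * [Base b]] * [Base unit]] -> [Ty [Pr [Base unit]]]]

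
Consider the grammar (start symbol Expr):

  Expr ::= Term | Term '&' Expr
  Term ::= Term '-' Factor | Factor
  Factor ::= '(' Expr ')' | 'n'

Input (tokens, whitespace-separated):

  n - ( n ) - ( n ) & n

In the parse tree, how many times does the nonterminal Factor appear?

[Expr [Term [Term [Term [Factor n]] - [Factor ( [Expr [Term [Factor n]]] )]] - [Factor ( [Expr [Term [Factor n]]] )]] & [Expr [Term [Factor n]]]]

6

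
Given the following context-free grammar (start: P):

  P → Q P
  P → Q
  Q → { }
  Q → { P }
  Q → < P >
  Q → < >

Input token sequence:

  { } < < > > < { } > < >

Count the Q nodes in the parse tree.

6

[P [Q { }] [P [Q < [P [Q < >]] >] [P [Q < [P [Q { }]] >] [P [Q < >]]]]]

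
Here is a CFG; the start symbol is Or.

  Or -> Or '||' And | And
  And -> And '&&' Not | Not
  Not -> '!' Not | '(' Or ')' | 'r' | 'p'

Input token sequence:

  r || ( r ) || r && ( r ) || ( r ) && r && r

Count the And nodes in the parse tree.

[Or [Or [Or [Or [And [Not r]]] || [And [Not ( [Or [And [Not r]]] )]]] || [And [And [Not r]] && [Not ( [Or [And [Not r]]] )]]] || [And [And [And [Not ( [Or [And [Not r]]] )]] && [Not r]] && [Not r]]]

10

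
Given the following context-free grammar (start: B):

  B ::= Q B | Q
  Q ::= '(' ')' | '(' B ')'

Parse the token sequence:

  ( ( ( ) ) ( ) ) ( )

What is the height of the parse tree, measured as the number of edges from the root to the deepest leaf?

[B [Q ( [B [Q ( [B [Q ( )]] )] [B [Q ( )]]] )] [B [Q ( )]]]

6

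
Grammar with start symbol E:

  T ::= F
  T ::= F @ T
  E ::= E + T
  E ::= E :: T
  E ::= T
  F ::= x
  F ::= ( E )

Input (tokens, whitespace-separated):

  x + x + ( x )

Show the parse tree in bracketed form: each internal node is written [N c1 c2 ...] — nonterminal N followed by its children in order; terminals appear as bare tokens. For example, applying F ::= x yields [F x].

E
E + T
E + T + T
T + T + T
F + T + T
x + T + T
x + F + T
x + x + T
x + x + F
x + x + ( E )
x + x + ( T )
x + x + ( F )
x + x + ( x )

[E [E [E [T [F x]]] + [T [F x]]] + [T [F ( [E [T [F x]]] )]]]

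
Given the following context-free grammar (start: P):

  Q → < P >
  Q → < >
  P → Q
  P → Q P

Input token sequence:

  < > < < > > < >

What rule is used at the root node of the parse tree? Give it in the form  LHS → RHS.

[P [Q < >] [P [Q < [P [Q < >]] >] [P [Q < >]]]]

P → Q P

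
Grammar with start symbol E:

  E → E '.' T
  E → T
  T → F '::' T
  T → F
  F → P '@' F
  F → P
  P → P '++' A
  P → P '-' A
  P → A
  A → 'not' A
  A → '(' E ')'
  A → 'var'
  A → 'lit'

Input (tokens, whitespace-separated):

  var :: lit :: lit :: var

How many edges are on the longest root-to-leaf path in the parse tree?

8

[E [T [F [P [A var]]] :: [T [F [P [A lit]]] :: [T [F [P [A lit]]] :: [T [F [P [A var]]]]]]]]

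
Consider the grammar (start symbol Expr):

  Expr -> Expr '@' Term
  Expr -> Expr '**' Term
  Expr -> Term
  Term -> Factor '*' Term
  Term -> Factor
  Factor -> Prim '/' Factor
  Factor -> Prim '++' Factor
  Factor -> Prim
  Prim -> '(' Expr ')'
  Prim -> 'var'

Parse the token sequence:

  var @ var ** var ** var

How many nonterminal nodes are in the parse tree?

[Expr [Expr [Expr [Expr [Term [Factor [Prim var]]]] @ [Term [Factor [Prim var]]]] ** [Term [Factor [Prim var]]]] ** [Term [Factor [Prim var]]]]

16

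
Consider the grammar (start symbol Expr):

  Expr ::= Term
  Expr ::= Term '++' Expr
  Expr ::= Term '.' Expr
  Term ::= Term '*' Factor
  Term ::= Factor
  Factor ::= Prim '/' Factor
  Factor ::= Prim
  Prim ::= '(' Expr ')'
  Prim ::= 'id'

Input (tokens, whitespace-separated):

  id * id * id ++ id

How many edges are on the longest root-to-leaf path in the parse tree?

6

[Expr [Term [Term [Term [Factor [Prim id]]] * [Factor [Prim id]]] * [Factor [Prim id]]] ++ [Expr [Term [Factor [Prim id]]]]]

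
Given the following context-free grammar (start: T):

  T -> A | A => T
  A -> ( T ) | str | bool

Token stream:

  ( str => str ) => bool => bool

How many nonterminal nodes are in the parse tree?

[T [A ( [T [A str] => [T [A str]]] )] => [T [A bool] => [T [A bool]]]]

10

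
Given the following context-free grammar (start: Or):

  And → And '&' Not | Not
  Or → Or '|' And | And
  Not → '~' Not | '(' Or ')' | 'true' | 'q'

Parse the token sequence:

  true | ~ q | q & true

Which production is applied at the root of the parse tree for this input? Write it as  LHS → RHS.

[Or [Or [Or [And [Not true]]] | [And [Not ~ [Not q]]]] | [And [And [Not q]] & [Not true]]]

Or → Or '|' And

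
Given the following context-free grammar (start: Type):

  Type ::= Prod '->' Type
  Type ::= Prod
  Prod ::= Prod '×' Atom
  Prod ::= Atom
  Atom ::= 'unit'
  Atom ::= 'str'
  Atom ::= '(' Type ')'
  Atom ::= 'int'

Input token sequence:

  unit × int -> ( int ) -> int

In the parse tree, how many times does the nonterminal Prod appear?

[Type [Prod [Prod [Atom unit]] × [Atom int]] -> [Type [Prod [Atom ( [Type [Prod [Atom int]]] )]] -> [Type [Prod [Atom int]]]]]

5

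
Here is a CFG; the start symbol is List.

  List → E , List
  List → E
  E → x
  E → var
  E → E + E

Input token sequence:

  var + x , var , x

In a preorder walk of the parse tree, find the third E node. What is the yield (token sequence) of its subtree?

[List [E [E var] + [E x]] , [List [E var] , [List [E x]]]]

x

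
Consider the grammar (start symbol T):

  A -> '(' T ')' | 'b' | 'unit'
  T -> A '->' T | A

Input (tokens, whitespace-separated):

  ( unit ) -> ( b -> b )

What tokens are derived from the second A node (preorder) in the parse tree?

unit

[T [A ( [T [A unit]] )] -> [T [A ( [T [A b] -> [T [A b]]] )]]]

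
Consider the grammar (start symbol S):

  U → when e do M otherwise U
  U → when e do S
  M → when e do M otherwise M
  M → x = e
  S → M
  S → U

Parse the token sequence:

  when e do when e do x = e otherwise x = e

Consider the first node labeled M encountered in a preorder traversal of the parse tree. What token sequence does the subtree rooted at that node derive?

when e do x = e otherwise x = e

[S [U when e do [S [M when e do [M x = e] otherwise [M x = e]]]]]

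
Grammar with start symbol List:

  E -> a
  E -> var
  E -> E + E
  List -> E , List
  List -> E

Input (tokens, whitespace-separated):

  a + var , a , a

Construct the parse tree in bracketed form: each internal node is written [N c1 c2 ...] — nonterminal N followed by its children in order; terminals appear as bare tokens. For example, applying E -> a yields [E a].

[List [E [E a] + [E var]] , [List [E a] , [List [E a]]]]

List
E , List
E + E , List
a + E , List
a + var , List
a + var , E , List
a + var , a , List
a + var , a , E
a + var , a , a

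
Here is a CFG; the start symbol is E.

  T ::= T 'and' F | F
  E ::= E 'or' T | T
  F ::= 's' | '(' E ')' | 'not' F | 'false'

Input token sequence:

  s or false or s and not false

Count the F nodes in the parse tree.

[E [E [E [T [F s]]] or [T [F false]]] or [T [T [F s]] and [F not [F false]]]]

5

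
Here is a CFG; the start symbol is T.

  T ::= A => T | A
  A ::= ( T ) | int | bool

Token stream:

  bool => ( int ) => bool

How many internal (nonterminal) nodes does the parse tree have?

[T [A bool] => [T [A ( [T [A int]] )] => [T [A bool]]]]

8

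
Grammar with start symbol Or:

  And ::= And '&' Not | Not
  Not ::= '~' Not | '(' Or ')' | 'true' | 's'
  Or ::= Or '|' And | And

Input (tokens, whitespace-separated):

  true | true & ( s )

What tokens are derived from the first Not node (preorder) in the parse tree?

true

[Or [Or [And [Not true]]] | [And [And [Not true]] & [Not ( [Or [And [Not s]]] )]]]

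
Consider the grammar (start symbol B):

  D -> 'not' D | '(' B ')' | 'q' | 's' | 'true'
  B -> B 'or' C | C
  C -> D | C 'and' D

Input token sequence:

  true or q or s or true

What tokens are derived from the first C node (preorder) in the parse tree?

true

[B [B [B [B [C [D true]]] or [C [D q]]] or [C [D s]]] or [C [D true]]]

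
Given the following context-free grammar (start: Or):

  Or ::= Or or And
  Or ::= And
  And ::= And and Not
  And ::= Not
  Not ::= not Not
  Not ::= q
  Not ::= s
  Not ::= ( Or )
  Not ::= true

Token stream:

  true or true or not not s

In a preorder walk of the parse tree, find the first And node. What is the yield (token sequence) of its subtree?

true

[Or [Or [Or [And [Not true]]] or [And [Not true]]] or [And [Not not [Not not [Not s]]]]]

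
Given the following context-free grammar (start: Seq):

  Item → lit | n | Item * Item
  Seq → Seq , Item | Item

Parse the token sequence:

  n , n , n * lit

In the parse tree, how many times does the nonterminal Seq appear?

[Seq [Seq [Seq [Item n]] , [Item n]] , [Item [Item n] * [Item lit]]]

3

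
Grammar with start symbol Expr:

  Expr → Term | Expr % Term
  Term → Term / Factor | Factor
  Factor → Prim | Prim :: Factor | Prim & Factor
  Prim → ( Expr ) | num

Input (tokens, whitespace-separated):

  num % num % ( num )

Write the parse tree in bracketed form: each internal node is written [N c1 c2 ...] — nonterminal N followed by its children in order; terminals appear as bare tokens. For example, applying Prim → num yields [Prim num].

Expr
Expr % Term
Expr % Term % Term
Term % Term % Term
Factor % Term % Term
Prim % Term % Term
num % Term % Term
num % Factor % Term
num % Prim % Term
num % num % Term
num % num % Factor
num % num % Prim
num % num % ( Expr )
num % num % ( Term )
num % num % ( Factor )
num % num % ( Prim )
num % num % ( num )

[Expr [Expr [Expr [Term [Factor [Prim num]]]] % [Term [Factor [Prim num]]]] % [Term [Factor [Prim ( [Expr [Term [Factor [Prim num]]]] )]]]]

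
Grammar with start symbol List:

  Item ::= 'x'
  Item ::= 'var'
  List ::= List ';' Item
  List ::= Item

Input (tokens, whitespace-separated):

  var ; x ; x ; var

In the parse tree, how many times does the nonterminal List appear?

[List [List [List [List [Item var]] ; [Item x]] ; [Item x]] ; [Item var]]

4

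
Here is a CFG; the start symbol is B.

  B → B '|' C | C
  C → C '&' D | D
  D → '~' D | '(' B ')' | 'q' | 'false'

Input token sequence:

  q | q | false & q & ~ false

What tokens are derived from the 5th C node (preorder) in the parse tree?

[B [B [B [C [D q]]] | [C [D q]]] | [C [C [C [D false]] & [D q]] & [D ~ [D false]]]]

false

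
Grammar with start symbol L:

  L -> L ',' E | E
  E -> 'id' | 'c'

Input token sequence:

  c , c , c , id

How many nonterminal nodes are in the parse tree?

8

[L [L [L [L [E c]] , [E c]] , [E c]] , [E id]]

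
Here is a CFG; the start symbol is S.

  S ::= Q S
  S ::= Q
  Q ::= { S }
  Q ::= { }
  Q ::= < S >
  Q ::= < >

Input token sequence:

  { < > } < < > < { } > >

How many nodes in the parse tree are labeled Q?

6

[S [Q { [S [Q < >]] }] [S [Q < [S [Q < >] [S [Q < [S [Q { }]] >]]] >]]]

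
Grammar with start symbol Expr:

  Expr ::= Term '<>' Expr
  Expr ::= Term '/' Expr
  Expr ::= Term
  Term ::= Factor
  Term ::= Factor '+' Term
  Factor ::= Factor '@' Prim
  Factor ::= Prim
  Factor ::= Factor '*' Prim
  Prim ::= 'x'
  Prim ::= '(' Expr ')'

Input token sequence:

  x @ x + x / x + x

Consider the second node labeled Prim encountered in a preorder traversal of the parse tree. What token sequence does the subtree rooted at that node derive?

x

[Expr [Term [Factor [Factor [Prim x]] @ [Prim x]] + [Term [Factor [Prim x]]]] / [Expr [Term [Factor [Prim x]] + [Term [Factor [Prim x]]]]]]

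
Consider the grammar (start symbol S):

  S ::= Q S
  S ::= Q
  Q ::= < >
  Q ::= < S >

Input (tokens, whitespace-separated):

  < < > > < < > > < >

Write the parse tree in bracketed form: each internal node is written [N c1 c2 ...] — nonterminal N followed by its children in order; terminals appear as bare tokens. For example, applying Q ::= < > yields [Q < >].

S
Q S
< S > S
< Q > S
< < > > S
< < > > Q S
< < > > < S > S
< < > > < Q > S
< < > > < < > > S
< < > > < < > > Q
< < > > < < > > < >

[S [Q < [S [Q < >]] >] [S [Q < [S [Q < >]] >] [S [Q < >]]]]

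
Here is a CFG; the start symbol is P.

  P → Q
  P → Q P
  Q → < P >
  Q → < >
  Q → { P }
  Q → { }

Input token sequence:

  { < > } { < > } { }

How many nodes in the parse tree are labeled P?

5

[P [Q { [P [Q < >]] }] [P [Q { [P [Q < >]] }] [P [Q { }]]]]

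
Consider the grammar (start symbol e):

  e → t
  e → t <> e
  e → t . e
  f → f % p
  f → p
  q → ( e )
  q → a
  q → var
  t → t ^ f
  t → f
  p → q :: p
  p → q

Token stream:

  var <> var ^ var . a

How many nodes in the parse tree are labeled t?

4

[e [t [f [p [q var]]]] <> [e [t [t [f [p [q var]]]] ^ [f [p [q var]]]] . [e [t [f [p [q a]]]]]]]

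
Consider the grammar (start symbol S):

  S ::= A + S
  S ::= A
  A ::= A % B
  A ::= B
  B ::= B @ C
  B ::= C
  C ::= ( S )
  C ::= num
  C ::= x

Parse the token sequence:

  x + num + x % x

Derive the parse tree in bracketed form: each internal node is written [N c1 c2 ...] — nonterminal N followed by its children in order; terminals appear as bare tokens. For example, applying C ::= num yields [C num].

[S [A [B [C x]]] + [S [A [B [C num]]] + [S [A [A [B [C x]]] % [B [C x]]]]]]

S
A + S
B + S
C + S
x + S
x + A + S
x + B + S
x + C + S
x + num + S
x + num + A
x + num + A % B
x + num + B % B
x + num + C % B
x + num + x % B
x + num + x % C
x + num + x % x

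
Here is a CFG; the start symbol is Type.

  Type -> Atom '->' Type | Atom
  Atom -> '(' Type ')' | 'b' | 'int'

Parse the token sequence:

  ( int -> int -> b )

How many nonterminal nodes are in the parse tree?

8

[Type [Atom ( [Type [Atom int] -> [Type [Atom int] -> [Type [Atom b]]]] )]]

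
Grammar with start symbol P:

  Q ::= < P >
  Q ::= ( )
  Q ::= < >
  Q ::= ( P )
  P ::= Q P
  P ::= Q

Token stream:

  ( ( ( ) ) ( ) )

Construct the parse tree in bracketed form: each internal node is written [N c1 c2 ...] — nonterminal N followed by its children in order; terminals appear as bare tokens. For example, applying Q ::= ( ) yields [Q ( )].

P
Q
( P )
( Q P )
( ( P ) P )
( ( Q ) P )
( ( ( ) ) P )
( ( ( ) ) Q )
( ( ( ) ) ( ) )

[P [Q ( [P [Q ( [P [Q ( )]] )] [P [Q ( )]]] )]]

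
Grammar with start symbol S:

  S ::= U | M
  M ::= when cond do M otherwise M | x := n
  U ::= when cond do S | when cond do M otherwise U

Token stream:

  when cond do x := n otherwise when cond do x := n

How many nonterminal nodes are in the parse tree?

[S [U when cond do [M x := n] otherwise [U when cond do [S [M x := n]]]]]

6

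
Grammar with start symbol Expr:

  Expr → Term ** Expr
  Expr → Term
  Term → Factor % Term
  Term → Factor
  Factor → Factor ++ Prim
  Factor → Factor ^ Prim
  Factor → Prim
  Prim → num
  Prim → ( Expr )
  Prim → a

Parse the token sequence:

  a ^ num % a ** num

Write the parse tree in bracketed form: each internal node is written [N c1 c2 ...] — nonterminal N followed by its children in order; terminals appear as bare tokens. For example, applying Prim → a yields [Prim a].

Expr
Term ** Expr
Factor % Term ** Expr
Factor ^ Prim % Term ** Expr
Prim ^ Prim % Term ** Expr
a ^ Prim % Term ** Expr
a ^ num % Term ** Expr
a ^ num % Factor ** Expr
a ^ num % Prim ** Expr
a ^ num % a ** Expr
a ^ num % a ** Term
a ^ num % a ** Factor
a ^ num % a ** Prim
a ^ num % a ** num

[Expr [Term [Factor [Factor [Prim a]] ^ [Prim num]] % [Term [Factor [Prim a]]]] ** [Expr [Term [Factor [Prim num]]]]]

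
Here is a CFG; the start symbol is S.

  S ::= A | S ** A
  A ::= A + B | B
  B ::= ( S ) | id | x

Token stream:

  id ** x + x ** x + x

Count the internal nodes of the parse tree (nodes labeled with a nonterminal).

13

[S [S [S [A [B id]]] ** [A [A [B x]] + [B x]]] ** [A [A [B x]] + [B x]]]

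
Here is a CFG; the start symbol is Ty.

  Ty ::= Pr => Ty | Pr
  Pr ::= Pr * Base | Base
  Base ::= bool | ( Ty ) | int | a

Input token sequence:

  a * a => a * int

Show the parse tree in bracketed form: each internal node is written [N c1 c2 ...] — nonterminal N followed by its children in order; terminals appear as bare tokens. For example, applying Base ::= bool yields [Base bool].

Ty
Pr => Ty
Pr * Base => Ty
Base * Base => Ty
a * Base => Ty
a * a => Ty
a * a => Pr
a * a => Pr * Base
a * a => Base * Base
a * a => a * Base
a * a => a * int

[Ty [Pr [Pr [Base a]] * [Base a]] => [Ty [Pr [Pr [Base a]] * [Base int]]]]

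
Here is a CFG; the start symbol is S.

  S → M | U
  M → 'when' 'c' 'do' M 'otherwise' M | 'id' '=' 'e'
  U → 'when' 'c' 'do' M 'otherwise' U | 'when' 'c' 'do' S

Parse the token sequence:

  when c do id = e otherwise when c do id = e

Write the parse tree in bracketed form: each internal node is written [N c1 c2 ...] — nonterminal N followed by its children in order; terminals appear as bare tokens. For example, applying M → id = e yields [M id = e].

[S [U when c do [M id = e] otherwise [U when c do [S [M id = e]]]]]

S
U
when c do M otherwise U
when c do id = e otherwise U
when c do id = e otherwise when c do S
when c do id = e otherwise when c do M
when c do id = e otherwise when c do id = e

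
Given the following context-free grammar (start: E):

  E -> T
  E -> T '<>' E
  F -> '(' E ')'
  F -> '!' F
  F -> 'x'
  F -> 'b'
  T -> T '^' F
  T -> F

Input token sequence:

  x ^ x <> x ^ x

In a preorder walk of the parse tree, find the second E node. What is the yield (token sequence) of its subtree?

[E [T [T [F x]] ^ [F x]] <> [E [T [T [F x]] ^ [F x]]]]

x ^ x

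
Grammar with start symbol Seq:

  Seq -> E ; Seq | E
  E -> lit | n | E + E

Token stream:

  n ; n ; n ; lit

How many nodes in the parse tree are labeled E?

[Seq [E n] ; [Seq [E n] ; [Seq [E n] ; [Seq [E lit]]]]]

4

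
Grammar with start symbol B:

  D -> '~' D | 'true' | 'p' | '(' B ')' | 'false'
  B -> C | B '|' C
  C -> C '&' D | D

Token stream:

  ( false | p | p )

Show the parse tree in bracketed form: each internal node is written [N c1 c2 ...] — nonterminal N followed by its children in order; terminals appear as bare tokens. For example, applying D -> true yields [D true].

B
C
D
( B )
( B | C )
( B | C | C )
( C | C | C )
( D | C | C )
( false | C | C )
( false | D | C )
( false | p | C )
( false | p | D )
( false | p | p )

[B [C [D ( [B [B [B [C [D false]]] | [C [D p]]] | [C [D p]]] )]]]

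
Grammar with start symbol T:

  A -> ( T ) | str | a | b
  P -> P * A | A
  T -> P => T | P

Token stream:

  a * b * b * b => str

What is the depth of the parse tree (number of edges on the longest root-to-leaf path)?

6

[T [P [P [P [P [A a]] * [A b]] * [A b]] * [A b]] => [T [P [A str]]]]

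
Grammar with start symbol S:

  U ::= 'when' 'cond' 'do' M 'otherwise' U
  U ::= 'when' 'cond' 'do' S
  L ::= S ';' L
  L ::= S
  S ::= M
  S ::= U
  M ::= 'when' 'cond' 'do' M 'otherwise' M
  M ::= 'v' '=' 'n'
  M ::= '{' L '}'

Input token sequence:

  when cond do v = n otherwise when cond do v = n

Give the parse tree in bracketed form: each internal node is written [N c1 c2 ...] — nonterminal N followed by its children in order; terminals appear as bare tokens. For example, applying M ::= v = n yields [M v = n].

[S [U when cond do [M v = n] otherwise [U when cond do [S [M v = n]]]]]

S
U
when cond do M otherwise U
when cond do v = n otherwise U
when cond do v = n otherwise when cond do S
when cond do v = n otherwise when cond do M
when cond do v = n otherwise when cond do v = n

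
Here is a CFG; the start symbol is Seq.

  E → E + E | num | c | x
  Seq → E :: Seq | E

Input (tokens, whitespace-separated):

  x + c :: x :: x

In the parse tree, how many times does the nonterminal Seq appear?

[Seq [E [E x] + [E c]] :: [Seq [E x] :: [Seq [E x]]]]

3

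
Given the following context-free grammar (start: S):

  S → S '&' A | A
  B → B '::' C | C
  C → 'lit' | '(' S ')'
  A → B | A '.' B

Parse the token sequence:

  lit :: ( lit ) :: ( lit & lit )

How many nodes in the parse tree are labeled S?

4

[S [A [B [B [B [C lit]] :: [C ( [S [A [B [C lit]]]] )]] :: [C ( [S [S [A [B [C lit]]]] & [A [B [C lit]]]] )]]]]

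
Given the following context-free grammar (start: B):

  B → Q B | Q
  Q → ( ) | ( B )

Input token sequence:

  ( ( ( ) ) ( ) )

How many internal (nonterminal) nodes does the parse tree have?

[B [Q ( [B [Q ( [B [Q ( )]] )] [B [Q ( )]]] )]]

8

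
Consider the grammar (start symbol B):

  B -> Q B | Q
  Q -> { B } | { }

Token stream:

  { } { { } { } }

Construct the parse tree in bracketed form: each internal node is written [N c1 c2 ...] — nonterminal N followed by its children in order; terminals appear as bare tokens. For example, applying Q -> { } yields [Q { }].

B
Q B
{ } B
{ } Q
{ } { B }
{ } { Q B }
{ } { { } B }
{ } { { } Q }
{ } { { } { } }

[B [Q { }] [B [Q { [B [Q { }] [B [Q { }]]] }]]]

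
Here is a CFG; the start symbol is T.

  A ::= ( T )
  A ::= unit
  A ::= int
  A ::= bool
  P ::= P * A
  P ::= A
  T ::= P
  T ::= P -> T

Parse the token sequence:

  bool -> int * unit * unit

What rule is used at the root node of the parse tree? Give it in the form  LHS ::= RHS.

T ::= P -> T

[T [P [A bool]] -> [T [P [P [P [A int]] * [A unit]] * [A unit]]]]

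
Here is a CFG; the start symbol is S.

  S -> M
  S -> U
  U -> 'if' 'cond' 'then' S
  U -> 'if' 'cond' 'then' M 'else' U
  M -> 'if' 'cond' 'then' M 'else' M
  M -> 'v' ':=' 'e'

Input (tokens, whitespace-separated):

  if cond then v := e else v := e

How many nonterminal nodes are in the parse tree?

4

[S [M if cond then [M v := e] else [M v := e]]]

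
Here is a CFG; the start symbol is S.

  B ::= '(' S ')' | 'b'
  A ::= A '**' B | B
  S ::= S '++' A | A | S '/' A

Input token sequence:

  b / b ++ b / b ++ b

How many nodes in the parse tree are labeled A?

[S [S [S [S [S [A [B b]]] / [A [B b]]] ++ [A [B b]]] / [A [B b]]] ++ [A [B b]]]

5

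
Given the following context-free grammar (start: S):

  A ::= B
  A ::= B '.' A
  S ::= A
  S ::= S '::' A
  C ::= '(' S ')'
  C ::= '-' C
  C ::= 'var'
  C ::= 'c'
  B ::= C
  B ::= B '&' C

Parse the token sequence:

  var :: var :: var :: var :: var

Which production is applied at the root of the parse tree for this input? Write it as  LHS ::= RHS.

S ::= S '::' A

[S [S [S [S [S [A [B [C var]]]] :: [A [B [C var]]]] :: [A [B [C var]]]] :: [A [B [C var]]]] :: [A [B [C var]]]]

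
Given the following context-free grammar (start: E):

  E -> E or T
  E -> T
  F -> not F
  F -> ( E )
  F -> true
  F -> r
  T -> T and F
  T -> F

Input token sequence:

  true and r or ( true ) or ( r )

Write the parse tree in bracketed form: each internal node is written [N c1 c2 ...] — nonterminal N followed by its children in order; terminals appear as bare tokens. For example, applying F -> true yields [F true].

E
E or T
E or T or T
T or T or T
T and F or T or T
F and F or T or T
true and F or T or T
true and r or T or T
true and r or F or T
true and r or ( E ) or T
true and r or ( T ) or T
true and r or ( F ) or T
true and r or ( true ) or T
true and r or ( true ) or F
true and r or ( true ) or ( E )
true and r or ( true ) or ( T )
true and r or ( true ) or ( F )
true and r or ( true ) or ( r )

[E [E [E [T [T [F true]] and [F r]]] or [T [F ( [E [T [F true]]] )]]] or [T [F ( [E [T [F r]]] )]]]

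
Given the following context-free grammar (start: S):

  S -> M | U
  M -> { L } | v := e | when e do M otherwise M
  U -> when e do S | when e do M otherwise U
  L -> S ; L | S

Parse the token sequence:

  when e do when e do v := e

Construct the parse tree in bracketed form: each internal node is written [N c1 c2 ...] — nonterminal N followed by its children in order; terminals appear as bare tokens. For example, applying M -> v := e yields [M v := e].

S
U
when e do S
when e do U
when e do when e do S
when e do when e do M
when e do when e do v := e

[S [U when e do [S [U when e do [S [M v := e]]]]]]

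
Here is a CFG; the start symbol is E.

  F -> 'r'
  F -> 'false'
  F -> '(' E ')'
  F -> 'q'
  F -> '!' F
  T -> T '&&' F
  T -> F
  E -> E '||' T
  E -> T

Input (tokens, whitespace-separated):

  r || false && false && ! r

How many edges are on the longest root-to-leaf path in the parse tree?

[E [E [T [F r]]] || [T [T [T [F false]] && [F false]] && [F ! [F r]]]]

5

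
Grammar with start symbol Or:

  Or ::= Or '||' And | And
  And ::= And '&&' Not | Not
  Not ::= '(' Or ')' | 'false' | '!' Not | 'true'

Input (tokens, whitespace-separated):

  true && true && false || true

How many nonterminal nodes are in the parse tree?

10

[Or [Or [And [And [And [Not true]] && [Not true]] && [Not false]]] || [And [Not true]]]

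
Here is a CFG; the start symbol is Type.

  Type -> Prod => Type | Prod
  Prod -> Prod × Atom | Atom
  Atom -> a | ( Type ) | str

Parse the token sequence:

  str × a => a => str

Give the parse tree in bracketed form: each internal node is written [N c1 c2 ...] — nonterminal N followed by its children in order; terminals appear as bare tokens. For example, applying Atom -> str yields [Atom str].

Type
Prod => Type
Prod × Atom => Type
Atom × Atom => Type
str × Atom => Type
str × a => Type
str × a => Prod => Type
str × a => Atom => Type
str × a => a => Type
str × a => a => Prod
str × a => a => Atom
str × a => a => str

[Type [Prod [Prod [Atom str]] × [Atom a]] => [Type [Prod [Atom a]] => [Type [Prod [Atom str]]]]]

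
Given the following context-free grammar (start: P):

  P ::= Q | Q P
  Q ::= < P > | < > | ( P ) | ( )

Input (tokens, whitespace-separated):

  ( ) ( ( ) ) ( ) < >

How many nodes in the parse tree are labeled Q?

[P [Q ( )] [P [Q ( [P [Q ( )]] )] [P [Q ( )] [P [Q < >]]]]]

5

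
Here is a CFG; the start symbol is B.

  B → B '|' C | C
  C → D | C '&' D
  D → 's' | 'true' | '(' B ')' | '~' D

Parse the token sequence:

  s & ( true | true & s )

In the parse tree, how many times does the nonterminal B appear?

[B [C [C [D s]] & [D ( [B [B [C [D true]]] | [C [C [D true]] & [D s]]] )]]]

3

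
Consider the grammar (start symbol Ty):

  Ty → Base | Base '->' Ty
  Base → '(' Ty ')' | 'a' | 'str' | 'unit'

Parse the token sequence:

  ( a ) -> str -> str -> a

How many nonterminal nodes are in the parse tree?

10

[Ty [Base ( [Ty [Base a]] )] -> [Ty [Base str] -> [Ty [Base str] -> [Ty [Base a]]]]]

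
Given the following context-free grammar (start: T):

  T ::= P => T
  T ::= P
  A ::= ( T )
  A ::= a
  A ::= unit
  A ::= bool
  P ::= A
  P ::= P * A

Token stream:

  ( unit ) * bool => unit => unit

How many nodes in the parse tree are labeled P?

5

[T [P [P [A ( [T [P [A unit]]] )]] * [A bool]] => [T [P [A unit]] => [T [P [A unit]]]]]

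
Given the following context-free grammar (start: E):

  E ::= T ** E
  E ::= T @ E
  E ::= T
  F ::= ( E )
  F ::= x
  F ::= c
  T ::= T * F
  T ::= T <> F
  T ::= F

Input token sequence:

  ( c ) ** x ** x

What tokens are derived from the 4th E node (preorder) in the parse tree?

x

[E [T [F ( [E [T [F c]]] )]] ** [E [T [F x]] ** [E [T [F x]]]]]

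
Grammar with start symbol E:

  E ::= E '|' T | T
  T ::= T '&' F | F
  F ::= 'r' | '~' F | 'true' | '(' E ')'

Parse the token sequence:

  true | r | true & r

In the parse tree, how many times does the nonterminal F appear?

[E [E [E [T [F true]]] | [T [F r]]] | [T [T [F true]] & [F r]]]

4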